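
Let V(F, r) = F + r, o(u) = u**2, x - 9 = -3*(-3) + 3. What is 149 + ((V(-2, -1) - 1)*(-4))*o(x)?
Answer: 7205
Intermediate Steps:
x = 21 (x = 9 + (-3*(-3) + 3) = 9 + (9 + 3) = 9 + 12 = 21)
149 + ((V(-2, -1) - 1)*(-4))*o(x) = 149 + (((-2 - 1) - 1)*(-4))*21**2 = 149 + ((-3 - 1)*(-4))*441 = 149 - 4*(-4)*441 = 149 + 16*441 = 149 + 7056 = 7205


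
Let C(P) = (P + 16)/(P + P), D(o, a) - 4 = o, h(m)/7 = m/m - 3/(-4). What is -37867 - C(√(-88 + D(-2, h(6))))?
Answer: -75735/2 + 4*I*√86/43 ≈ -37868.0 + 0.86266*I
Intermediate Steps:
h(m) = 49/4 (h(m) = 7*(m/m - 3/(-4)) = 7*(1 - 3*(-¼)) = 7*(1 + ¾) = 7*(7/4) = 49/4)
D(o, a) = 4 + o
C(P) = (16 + P)/(2*P) (C(P) = (16 + P)/((2*P)) = (16 + P)*(1/(2*P)) = (16 + P)/(2*P))
-37867 - C(√(-88 + D(-2, h(6)))) = -37867 - (16 + √(-88 + (4 - 2)))/(2*(√(-88 + (4 - 2)))) = -37867 - (16 + √(-88 + 2))/(2*(√(-88 + 2))) = -37867 - (16 + √(-86))/(2*(√(-86))) = -37867 - (16 + I*√86)/(2*(I*√86)) = -37867 - (-I*√86/86)*(16 + I*√86)/2 = -37867 - (-1)*I*√86*(16 + I*√86)/172 = -37867 + I*√86*(16 + I*√86)/172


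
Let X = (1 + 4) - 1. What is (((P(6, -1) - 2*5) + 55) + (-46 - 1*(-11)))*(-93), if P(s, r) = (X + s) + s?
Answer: -2418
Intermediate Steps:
X = 4 (X = 5 - 1 = 4)
P(s, r) = 4 + 2*s (P(s, r) = (4 + s) + s = 4 + 2*s)
(((P(6, -1) - 2*5) + 55) + (-46 - 1*(-11)))*(-93) = ((((4 + 2*6) - 2*5) + 55) + (-46 - 1*(-11)))*(-93) = ((((4 + 12) - 10) + 55) + (-46 + 11))*(-93) = (((16 - 10) + 55) - 35)*(-93) = ((6 + 55) - 35)*(-93) = (61 - 35)*(-93) = 26*(-93) = -2418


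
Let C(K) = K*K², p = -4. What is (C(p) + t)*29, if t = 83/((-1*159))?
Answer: -297511/159 ≈ -1871.1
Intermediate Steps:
C(K) = K³
t = -83/159 (t = 83/(-159) = 83*(-1/159) = -83/159 ≈ -0.52201)
(C(p) + t)*29 = ((-4)³ - 83/159)*29 = (-64 - 83/159)*29 = -10259/159*29 = -297511/159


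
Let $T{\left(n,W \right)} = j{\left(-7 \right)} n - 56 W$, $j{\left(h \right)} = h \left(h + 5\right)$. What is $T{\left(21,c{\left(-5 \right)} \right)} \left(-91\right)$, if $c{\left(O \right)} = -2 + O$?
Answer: $-62426$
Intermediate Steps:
$j{\left(h \right)} = h \left(5 + h\right)$
$T{\left(n,W \right)} = - 56 W + 14 n$ ($T{\left(n,W \right)} = - 7 \left(5 - 7\right) n - 56 W = \left(-7\right) \left(-2\right) n - 56 W = 14 n - 56 W = - 56 W + 14 n$)
$T{\left(21,c{\left(-5 \right)} \right)} \left(-91\right) = \left(- 56 \left(-2 - 5\right) + 14 \cdot 21\right) \left(-91\right) = \left(\left(-56\right) \left(-7\right) + 294\right) \left(-91\right) = \left(392 + 294\right) \left(-91\right) = 686 \left(-91\right) = -62426$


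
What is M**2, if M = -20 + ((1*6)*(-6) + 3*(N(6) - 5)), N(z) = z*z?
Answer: 1369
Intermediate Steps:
N(z) = z**2
M = 37 (M = -20 + ((1*6)*(-6) + 3*(6**2 - 5)) = -20 + (6*(-6) + 3*(36 - 5)) = -20 + (-36 + 3*31) = -20 + (-36 + 93) = -20 + 57 = 37)
M**2 = 37**2 = 1369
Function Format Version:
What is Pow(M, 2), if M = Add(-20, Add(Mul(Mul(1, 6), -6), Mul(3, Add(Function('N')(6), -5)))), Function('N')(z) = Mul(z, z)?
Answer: 1369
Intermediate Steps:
Function('N')(z) = Pow(z, 2)
M = 37 (M = Add(-20, Add(Mul(Mul(1, 6), -6), Mul(3, Add(Pow(6, 2), -5)))) = Add(-20, Add(Mul(6, -6), Mul(3, Add(36, -5)))) = Add(-20, Add(-36, Mul(3, 31))) = Add(-20, Add(-36, 93)) = Add(-20, 57) = 37)
Pow(M, 2) = Pow(37, 2) = 1369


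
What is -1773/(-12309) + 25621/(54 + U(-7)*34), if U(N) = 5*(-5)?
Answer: -104652527/3265988 ≈ -32.043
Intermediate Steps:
U(N) = -25
-1773/(-12309) + 25621/(54 + U(-7)*34) = -1773/(-12309) + 25621/(54 - 25*34) = -1773*(-1/12309) + 25621/(54 - 850) = 591/4103 + 25621/(-796) = 591/4103 + 25621*(-1/796) = 591/4103 - 25621/796 = -104652527/3265988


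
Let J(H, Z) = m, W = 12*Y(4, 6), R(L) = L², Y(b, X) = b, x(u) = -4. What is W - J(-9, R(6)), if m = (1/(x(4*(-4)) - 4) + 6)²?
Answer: 863/64 ≈ 13.484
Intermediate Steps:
W = 48 (W = 12*4 = 48)
m = 2209/64 (m = (1/(-4 - 4) + 6)² = (1/(-8) + 6)² = (-⅛ + 6)² = (47/8)² = 2209/64 ≈ 34.516)
J(H, Z) = 2209/64
W - J(-9, R(6)) = 48 - 1*2209/64 = 48 - 2209/64 = 863/64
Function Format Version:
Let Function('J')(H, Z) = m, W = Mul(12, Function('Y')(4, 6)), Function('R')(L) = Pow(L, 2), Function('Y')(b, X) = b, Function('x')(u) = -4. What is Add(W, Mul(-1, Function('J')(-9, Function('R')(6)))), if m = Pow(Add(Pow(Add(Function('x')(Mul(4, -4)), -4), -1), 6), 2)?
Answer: Rational(863, 64) ≈ 13.484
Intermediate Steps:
W = 48 (W = Mul(12, 4) = 48)
m = Rational(2209, 64) (m = Pow(Add(Pow(Add(-4, -4), -1), 6), 2) = Pow(Add(Pow(-8, -1), 6), 2) = Pow(Add(Rational(-1, 8), 6), 2) = Pow(Rational(47, 8), 2) = Rational(2209, 64) ≈ 34.516)
Function('J')(H, Z) = Rational(2209, 64)
Add(W, Mul(-1, Function('J')(-9, Function('R')(6)))) = Add(48, Mul(-1, Rational(2209, 64))) = Add(48, Rational(-2209, 64)) = Rational(863, 64)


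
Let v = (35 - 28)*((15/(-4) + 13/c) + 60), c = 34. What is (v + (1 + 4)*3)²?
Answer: 782712529/4624 ≈ 1.6927e+5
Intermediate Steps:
v = 26957/68 (v = (35 - 28)*((15/(-4) + 13/34) + 60) = 7*((15*(-¼) + 13*(1/34)) + 60) = 7*((-15/4 + 13/34) + 60) = 7*(-229/68 + 60) = 7*(3851/68) = 26957/68 ≈ 396.43)
(v + (1 + 4)*3)² = (26957/68 + (1 + 4)*3)² = (26957/68 + 5*3)² = (26957/68 + 15)² = (27977/68)² = 782712529/4624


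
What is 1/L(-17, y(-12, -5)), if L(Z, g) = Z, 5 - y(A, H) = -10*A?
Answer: -1/17 ≈ -0.058824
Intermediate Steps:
y(A, H) = 5 + 10*A (y(A, H) = 5 - (-10)*A = 5 + 10*A)
1/L(-17, y(-12, -5)) = 1/(-17) = -1/17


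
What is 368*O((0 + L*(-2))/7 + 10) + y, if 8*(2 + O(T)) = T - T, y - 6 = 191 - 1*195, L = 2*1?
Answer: -734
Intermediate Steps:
L = 2
y = 2 (y = 6 + (191 - 1*195) = 6 + (191 - 195) = 6 - 4 = 2)
O(T) = -2 (O(T) = -2 + (T - T)/8 = -2 + (1/8)*0 = -2 + 0 = -2)
368*O((0 + L*(-2))/7 + 10) + y = 368*(-2) + 2 = -736 + 2 = -734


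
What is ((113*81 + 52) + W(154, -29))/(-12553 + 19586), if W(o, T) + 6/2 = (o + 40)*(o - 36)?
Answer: 32094/7033 ≈ 4.5633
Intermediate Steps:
W(o, T) = -3 + (-36 + o)*(40 + o) (W(o, T) = -3 + (o + 40)*(o - 36) = -3 + (40 + o)*(-36 + o) = -3 + (-36 + o)*(40 + o))
((113*81 + 52) + W(154, -29))/(-12553 + 19586) = ((113*81 + 52) + (-1443 + 154² + 4*154))/(-12553 + 19586) = ((9153 + 52) + (-1443 + 23716 + 616))/7033 = (9205 + 22889)*(1/7033) = 32094*(1/7033) = 32094/7033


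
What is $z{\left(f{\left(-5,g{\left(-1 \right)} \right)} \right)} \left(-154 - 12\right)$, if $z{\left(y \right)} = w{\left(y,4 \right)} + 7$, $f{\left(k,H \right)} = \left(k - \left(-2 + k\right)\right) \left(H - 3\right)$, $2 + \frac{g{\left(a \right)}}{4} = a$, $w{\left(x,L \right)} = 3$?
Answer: $-1660$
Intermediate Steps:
$g{\left(a \right)} = -8 + 4 a$
$f{\left(k,H \right)} = -6 + 2 H$ ($f{\left(k,H \right)} = 2 \left(-3 + H\right) = -6 + 2 H$)
$z{\left(y \right)} = 10$ ($z{\left(y \right)} = 3 + 7 = 10$)
$z{\left(f{\left(-5,g{\left(-1 \right)} \right)} \right)} \left(-154 - 12\right) = 10 \left(-154 - 12\right) = 10 \left(-166\right) = -1660$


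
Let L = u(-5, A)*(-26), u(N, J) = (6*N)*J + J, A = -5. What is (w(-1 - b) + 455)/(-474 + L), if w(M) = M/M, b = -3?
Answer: -114/1061 ≈ -0.10745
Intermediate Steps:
u(N, J) = J + 6*J*N (u(N, J) = 6*J*N + J = J + 6*J*N)
w(M) = 1
L = -3770 (L = -5*(1 + 6*(-5))*(-26) = -5*(1 - 30)*(-26) = -5*(-29)*(-26) = 145*(-26) = -3770)
(w(-1 - b) + 455)/(-474 + L) = (1 + 455)/(-474 - 3770) = 456/(-4244) = 456*(-1/4244) = -114/1061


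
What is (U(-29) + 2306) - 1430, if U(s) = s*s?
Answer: 1717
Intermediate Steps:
U(s) = s²
(U(-29) + 2306) - 1430 = ((-29)² + 2306) - 1430 = (841 + 2306) - 1430 = 3147 - 1430 = 1717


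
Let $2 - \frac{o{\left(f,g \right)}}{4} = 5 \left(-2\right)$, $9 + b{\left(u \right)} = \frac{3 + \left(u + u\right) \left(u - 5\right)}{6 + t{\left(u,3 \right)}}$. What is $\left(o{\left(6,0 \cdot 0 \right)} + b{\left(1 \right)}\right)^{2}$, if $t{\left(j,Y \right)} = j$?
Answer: $\frac{71824}{49} \approx 1465.8$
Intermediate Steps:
$b{\left(u \right)} = -9 + \frac{3 + 2 u \left(-5 + u\right)}{6 + u}$ ($b{\left(u \right)} = -9 + \frac{3 + \left(u + u\right) \left(u - 5\right)}{6 + u} = -9 + \frac{3 + 2 u \left(-5 + u\right)}{6 + u}$)
$o{\left(f,g \right)} = 48$ ($o{\left(f,g \right)} = 8 - 4 \cdot 5 \left(-2\right) = 8 - -40 = 8 + 40 = 48$)
$\left(o{\left(6,0 \cdot 0 \right)} + b{\left(1 \right)}\right)^{2} = \left(48 + \frac{-51 - 19 + 2 \cdot 1^{2}}{6 + 1}\right)^{2} = \left(48 + \frac{-51 - 19 + 2 \cdot 1}{7}\right)^{2} = \left(48 + \frac{-51 - 19 + 2}{7}\right)^{2} = \left(48 + \frac{1}{7} \left(-68\right)\right)^{2} = \left(48 - \frac{68}{7}\right)^{2} = \left(\frac{268}{7}\right)^{2} = \frac{71824}{49}$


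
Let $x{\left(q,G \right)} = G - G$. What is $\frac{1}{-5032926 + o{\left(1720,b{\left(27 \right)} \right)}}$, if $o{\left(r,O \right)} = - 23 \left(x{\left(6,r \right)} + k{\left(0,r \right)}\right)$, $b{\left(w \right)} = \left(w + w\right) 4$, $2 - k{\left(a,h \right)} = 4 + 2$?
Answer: $- \frac{1}{5032834} \approx -1.987 \cdot 10^{-7}$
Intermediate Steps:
$x{\left(q,G \right)} = 0$
$k{\left(a,h \right)} = -4$ ($k{\left(a,h \right)} = 2 - \left(4 + 2\right) = 2 - 6 = -4$)
$b{\left(w \right)} = 8 w$ ($b{\left(w \right)} = 2 w 4 = 8 w$)
$o{\left(r,O \right)} = 92$ ($o{\left(r,O \right)} = - 23 \left(0 - 4\right) = \left(-23\right) \left(-4\right) = 92$)
$\frac{1}{-5032926 + o{\left(1720,b{\left(27 \right)} \right)}} = \frac{1}{-5032926 + 92} = \frac{1}{-5032834} = - \frac{1}{5032834}$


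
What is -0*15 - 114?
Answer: -114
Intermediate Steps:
-0*15 - 114 = -11*0 - 114 = 0 - 114 = -114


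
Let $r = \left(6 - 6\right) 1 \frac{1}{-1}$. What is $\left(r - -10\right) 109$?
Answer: $1090$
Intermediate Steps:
$r = 0$ ($r = 0 \cdot 1 \left(-1\right) = 0 \left(-1\right) = 0$)
$\left(r - -10\right) 109 = \left(0 - -10\right) 109 = \left(0 + \left(-13 + 23\right)\right) 109 = \left(0 + 10\right) 109 = 10 \cdot 109 = 1090$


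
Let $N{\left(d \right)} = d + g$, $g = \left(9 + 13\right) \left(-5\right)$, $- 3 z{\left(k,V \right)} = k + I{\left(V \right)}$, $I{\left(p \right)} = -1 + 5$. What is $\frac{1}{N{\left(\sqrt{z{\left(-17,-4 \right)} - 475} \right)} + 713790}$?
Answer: $\frac{535260}{382004357153} - \frac{i \sqrt{1059}}{764008714306} \approx 1.4012 \cdot 10^{-6} - 4.2594 \cdot 10^{-11} i$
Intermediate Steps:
$I{\left(p \right)} = 4$
$z{\left(k,V \right)} = - \frac{4}{3} - \frac{k}{3}$ ($z{\left(k,V \right)} = - \frac{k + 4}{3} = - \frac{4 + k}{3} = - \frac{4}{3} - \frac{k}{3}$)
$g = -110$ ($g = 22 \left(-5\right) = -110$)
$N{\left(d \right)} = -110 + d$ ($N{\left(d \right)} = d - 110 = -110 + d$)
$\frac{1}{N{\left(\sqrt{z{\left(-17,-4 \right)} - 475} \right)} + 713790} = \frac{1}{\left(-110 + \sqrt{\left(- \frac{4}{3} - - \frac{17}{3}\right) - 475}\right) + 713790} = \frac{1}{\left(-110 + \sqrt{\left(- \frac{4}{3} + \frac{17}{3}\right) - 475}\right) + 713790} = \frac{1}{\left(-110 + \sqrt{\frac{13}{3} - 475}\right) + 713790} = \frac{1}{\left(-110 + \sqrt{- \frac{1412}{3}}\right) + 713790} = \frac{1}{\left(-110 + \frac{2 i \sqrt{1059}}{3}\right) + 713790} = \frac{1}{713680 + \frac{2 i \sqrt{1059}}{3}}$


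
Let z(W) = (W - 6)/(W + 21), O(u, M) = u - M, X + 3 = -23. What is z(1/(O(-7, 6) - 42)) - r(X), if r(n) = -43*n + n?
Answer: -1260499/1154 ≈ -1092.3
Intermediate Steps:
X = -26 (X = -3 - 23 = -26)
z(W) = (-6 + W)/(21 + W)
r(n) = -42*n
z(1/(O(-7, 6) - 42)) - r(X) = (-6 + 1/((-7 - 1*6) - 42))/(21 + 1/((-7 - 1*6) - 42)) - (-42)*(-26) = (-6 + 1/((-7 - 6) - 42))/(21 + 1/((-7 - 6) - 42)) - 1*1092 = (-6 + 1/(-13 - 42))/(21 + 1/(-13 - 42)) - 1092 = (-6 + 1/(-55))/(21 + 1/(-55)) - 1092 = (-6 - 1/55)/(21 - 1/55) - 1092 = -331/55/(1154/55) - 1092 = (55/1154)*(-331/55) - 1092 = -331/1154 - 1092 = -1260499/1154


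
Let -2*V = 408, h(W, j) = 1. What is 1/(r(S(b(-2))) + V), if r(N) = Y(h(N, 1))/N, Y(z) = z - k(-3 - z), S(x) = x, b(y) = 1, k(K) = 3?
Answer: -1/206 ≈ -0.0048544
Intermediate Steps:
Y(z) = -3 + z (Y(z) = z - 1*3 = z - 3 = -3 + z)
V = -204 (V = -½*408 = -204)
r(N) = -2/N (r(N) = (-3 + 1)/N = -2/N)
1/(r(S(b(-2))) + V) = 1/(-2/1 - 204) = 1/(-2*1 - 204) = 1/(-2 - 204) = 1/(-206) = -1/206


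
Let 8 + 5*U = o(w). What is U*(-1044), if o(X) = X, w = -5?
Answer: 13572/5 ≈ 2714.4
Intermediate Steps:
U = -13/5 (U = -8/5 + (1/5)*(-5) = -8/5 - 1 = -13/5 ≈ -2.6000)
U*(-1044) = -13/5*(-1044) = 13572/5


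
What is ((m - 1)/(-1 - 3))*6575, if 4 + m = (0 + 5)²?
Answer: -32875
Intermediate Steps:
m = 21 (m = -4 + (0 + 5)² = -4 + 5² = -4 + 25 = 21)
((m - 1)/(-1 - 3))*6575 = ((21 - 1)/(-1 - 3))*6575 = (20/(-4))*6575 = (20*(-¼))*6575 = -5*6575 = -32875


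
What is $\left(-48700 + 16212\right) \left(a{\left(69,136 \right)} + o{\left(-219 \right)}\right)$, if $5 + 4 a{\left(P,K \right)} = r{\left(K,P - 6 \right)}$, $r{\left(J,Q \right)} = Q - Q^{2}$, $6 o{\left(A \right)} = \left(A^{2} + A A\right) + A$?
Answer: $-486434702$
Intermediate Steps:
$o{\left(A \right)} = \frac{A^{2}}{3} + \frac{A}{6}$ ($o{\left(A \right)} = \frac{\left(A^{2} + A A\right) + A}{6} = \frac{\left(A^{2} + A^{2}\right) + A}{6} = \frac{2 A^{2} + A}{6} = \frac{A + 2 A^{2}}{6} = \frac{A^{2}}{3} + \frac{A}{6}$)
$a{\left(P,K \right)} = - \frac{5}{4} + \frac{\left(-6 + P\right) \left(7 - P\right)}{4}$ ($a{\left(P,K \right)} = - \frac{5}{4} + \frac{\left(P - 6\right) \left(1 - \left(P - 6\right)\right)}{4} = - \frac{5}{4} + \frac{\left(-6 + P\right) \left(1 - \left(-6 + P\right)\right)}{4} = - \frac{5}{4} + \frac{\left(-6 + P\right) \left(7 - P\right)}{4}$)
$\left(-48700 + 16212\right) \left(a{\left(69,136 \right)} + o{\left(-219 \right)}\right) = \left(-48700 + 16212\right) \left(\left(- \frac{47}{4} - \frac{69^{2}}{4} + \frac{13}{4} \cdot 69\right) + \frac{1}{6} \left(-219\right) \left(1 + 2 \left(-219\right)\right)\right) = - 32488 \left(\left(- \frac{47}{4} - \frac{4761}{4} + \frac{897}{4}\right) + \frac{1}{6} \left(-219\right) \left(1 - 438\right)\right) = - 32488 \left(\left(- \frac{47}{4} - \frac{4761}{4} + \frac{897}{4}\right) + \frac{1}{6} \left(-219\right) \left(-437\right)\right) = - 32488 \left(- \frac{3911}{4} + \frac{31901}{2}\right) = \left(-32488\right) \frac{59891}{4} = -486434702$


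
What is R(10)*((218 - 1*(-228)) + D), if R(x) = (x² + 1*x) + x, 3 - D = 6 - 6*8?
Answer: 58920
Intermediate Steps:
D = 45 (D = 3 - (6 - 6*8) = 3 - (6 - 48) = 3 - 1*(-42) = 3 + 42 = 45)
R(x) = x² + 2*x (R(x) = (x² + x) + x = (x + x²) + x = x² + 2*x)
R(10)*((218 - 1*(-228)) + D) = (10*(2 + 10))*((218 - 1*(-228)) + 45) = (10*12)*((218 + 228) + 45) = 120*(446 + 45) = 120*491 = 58920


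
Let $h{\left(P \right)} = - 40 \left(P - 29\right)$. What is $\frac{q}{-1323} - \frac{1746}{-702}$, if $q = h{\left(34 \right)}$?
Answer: $\frac{45377}{17199} \approx 2.6384$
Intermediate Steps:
$h{\left(P \right)} = 1160 - 40 P$ ($h{\left(P \right)} = - 40 \left(-29 + P\right) = 1160 - 40 P$)
$q = -200$ ($q = 1160 - 1360 = -200$)
$\frac{q}{-1323} - \frac{1746}{-702} = - \frac{200}{-1323} - \frac{1746}{-702} = \left(-200\right) \left(- \frac{1}{1323}\right) - - \frac{97}{39} = \frac{200}{1323} + \frac{97}{39} = \frac{45377}{17199}$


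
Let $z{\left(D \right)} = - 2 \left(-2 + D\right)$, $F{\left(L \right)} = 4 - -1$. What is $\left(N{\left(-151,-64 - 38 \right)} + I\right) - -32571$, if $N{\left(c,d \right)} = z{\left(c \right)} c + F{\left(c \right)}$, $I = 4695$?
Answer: $-8935$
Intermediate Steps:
$F{\left(L \right)} = 5$ ($F{\left(L \right)} = 4 + 1 = 5$)
$z{\left(D \right)} = 4 - 2 D$
$N{\left(c,d \right)} = 5 + c \left(4 - 2 c\right)$ ($N{\left(c,d \right)} = \left(4 - 2 c\right) c + 5 = c \left(4 - 2 c\right) + 5 = 5 + c \left(4 - 2 c\right)$)
$\left(N{\left(-151,-64 - 38 \right)} + I\right) - -32571 = \left(\left(5 - - 302 \left(-2 - 151\right)\right) + 4695\right) - -32571 = \left(\left(5 - \left(-302\right) \left(-153\right)\right) + 4695\right) + 32571 = \left(\left(5 - 46206\right) + 4695\right) + 32571 = \left(-46201 + 4695\right) + 32571 = -41506 + 32571 = -8935$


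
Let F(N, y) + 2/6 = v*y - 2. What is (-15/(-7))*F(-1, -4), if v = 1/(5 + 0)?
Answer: -47/7 ≈ -6.7143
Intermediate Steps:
v = 1/5 ≈ 0.20000
F(N, y) = -7/3 + y/5 (F(N, y) = -1/3 + (y/5 - 2) = -1/3 + (-2 + y/5) = -7/3 + y/5)
(-15/(-7))*F(-1, -4) = (-15/(-7))*(-7/3 + (1/5)*(-4)) = (-15*(-1/7))*(-7/3 - 4/5) = (15/7)*(-47/15) = -47/7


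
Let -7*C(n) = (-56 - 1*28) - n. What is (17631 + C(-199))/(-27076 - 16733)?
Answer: -123302/306663 ≈ -0.40208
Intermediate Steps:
C(n) = 12 + n/7 (C(n) = -((-56 - 1*28) - n)/7 = -((-56 - 28) - n)/7 = -(-84 - n)/7 = 12 + n/7)
(17631 + C(-199))/(-27076 - 16733) = (17631 + (12 + (⅐)*(-199)))/(-27076 - 16733) = (17631 + (12 - 199/7))/(-43809) = (17631 - 115/7)*(-1/43809) = (123302/7)*(-1/43809) = -123302/306663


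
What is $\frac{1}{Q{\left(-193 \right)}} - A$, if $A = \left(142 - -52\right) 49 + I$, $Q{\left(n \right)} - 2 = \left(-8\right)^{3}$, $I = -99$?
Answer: $- \frac{4797571}{510} \approx -9407.0$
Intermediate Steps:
$Q{\left(n \right)} = -510$ ($Q{\left(n \right)} = 2 + \left(-8\right)^{3} = 2 - 512 = -510$)
$A = 9407$ ($A = \left(142 - -52\right) 49 - 99 = \left(142 + 52\right) 49 - 99 = 194 \cdot 49 - 99 = 9506 - 99 = 9407$)
$\frac{1}{Q{\left(-193 \right)}} - A = \frac{1}{-510} - 9407 = - \frac{1}{510} - 9407 = - \frac{4797571}{510}$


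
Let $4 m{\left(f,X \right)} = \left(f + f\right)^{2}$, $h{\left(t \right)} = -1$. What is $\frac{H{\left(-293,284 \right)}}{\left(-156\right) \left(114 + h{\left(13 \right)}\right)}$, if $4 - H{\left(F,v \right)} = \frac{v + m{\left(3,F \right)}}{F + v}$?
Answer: $- \frac{329}{158652} \approx -0.0020737$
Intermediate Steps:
$m{\left(f,X \right)} = f^{2}$ ($m{\left(f,X \right)} = \frac{\left(f + f\right)^{2}}{4} = \frac{\left(2 f\right)^{2}}{4} = \frac{4 f^{2}}{4} = f^{2}$)
$H{\left(F,v \right)} = 4 - \frac{9 + v}{F + v}$ ($H{\left(F,v \right)} = 4 - \frac{v + 3^{2}}{F + v} = 4 - \frac{v + 9}{F + v} = 4 - \frac{9 + v}{F + v}$)
$\frac{H{\left(-293,284 \right)}}{\left(-156\right) \left(114 + h{\left(13 \right)}\right)} = \frac{\frac{1}{-293 + 284} \left(-9 + 3 \cdot 284 + 4 \left(-293\right)\right)}{\left(-156\right) \left(114 - 1\right)} = \frac{\frac{1}{-9} \left(-9 + 852 - 1172\right)}{\left(-156\right) 113} = \frac{\left(- \frac{1}{9}\right) \left(-329\right)}{-17628} = \frac{329}{9} \left(- \frac{1}{17628}\right) = - \frac{329}{158652}$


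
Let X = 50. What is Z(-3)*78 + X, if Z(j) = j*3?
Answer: -652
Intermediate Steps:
Z(j) = 3*j
Z(-3)*78 + X = (3*(-3))*78 + 50 = -9*78 + 50 = -702 + 50 = -652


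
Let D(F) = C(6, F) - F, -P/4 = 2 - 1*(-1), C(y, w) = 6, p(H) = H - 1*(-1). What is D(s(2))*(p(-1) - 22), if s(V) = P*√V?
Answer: -132 - 264*√2 ≈ -505.35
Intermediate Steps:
p(H) = 1 + H (p(H) = H + 1 = 1 + H)
P = -12 (P = -4*(2 - 1*(-1)) = -4*(2 + 1) = -4*3 = -12)
s(V) = -12*√V
D(F) = 6 - F
D(s(2))*(p(-1) - 22) = (6 - (-12)*√2)*((1 - 1) - 22) = (6 + 12*√2)*(0 - 22) = (6 + 12*√2)*(-22) = -132 - 264*√2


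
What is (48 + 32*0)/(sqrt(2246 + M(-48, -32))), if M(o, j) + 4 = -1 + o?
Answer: 16*sqrt(2193)/731 ≈ 1.0250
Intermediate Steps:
M(o, j) = -5 + o (M(o, j) = -4 + (-1 + o) = -5 + o)
(48 + 32*0)/(sqrt(2246 + M(-48, -32))) = (48 + 32*0)/(sqrt(2246 + (-5 - 48))) = (48 + 0)/(sqrt(2246 - 53)) = 48/(sqrt(2193)) = 48*(sqrt(2193)/2193) = 16*sqrt(2193)/731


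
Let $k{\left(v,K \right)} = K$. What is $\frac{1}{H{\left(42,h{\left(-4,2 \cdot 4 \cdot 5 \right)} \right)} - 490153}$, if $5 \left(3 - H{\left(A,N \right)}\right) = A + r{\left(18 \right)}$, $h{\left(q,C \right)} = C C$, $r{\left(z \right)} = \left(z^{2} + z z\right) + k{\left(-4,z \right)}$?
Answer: $- \frac{5}{2451458} \approx -2.0396 \cdot 10^{-6}$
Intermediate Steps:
$r{\left(z \right)} = z + 2 z^{2}$ ($r{\left(z \right)} = \left(z^{2} + z z\right) + z = \left(z^{2} + z^{2}\right) + z = 2 z^{2} + z = z + 2 z^{2}$)
$h{\left(q,C \right)} = C^{2}$
$H{\left(A,N \right)} = - \frac{651}{5} - \frac{A}{5}$ ($H{\left(A,N \right)} = 3 - \frac{A + 18 \left(1 + 2 \cdot 18\right)}{5} = 3 - \frac{A + 18 \left(1 + 36\right)}{5} = 3 - \frac{A + 18 \cdot 37}{5} = 3 - \frac{A + 666}{5} = 3 - \frac{666 + A}{5} = 3 - \left(\frac{666}{5} + \frac{A}{5}\right) = - \frac{651}{5} - \frac{A}{5}$)
$\frac{1}{H{\left(42,h{\left(-4,2 \cdot 4 \cdot 5 \right)} \right)} - 490153} = \frac{1}{\left(- \frac{651}{5} - \frac{42}{5}\right) - 490153} = \frac{1}{- \frac{693}{5} - 490153} = \frac{1}{- \frac{2451458}{5}} = - \frac{5}{2451458}$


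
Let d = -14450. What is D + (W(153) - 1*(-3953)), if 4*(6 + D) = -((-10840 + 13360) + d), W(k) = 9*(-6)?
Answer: 13751/2 ≈ 6875.5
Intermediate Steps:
W(k) = -54
D = 5953/2 (D = -6 + (-((-10840 + 13360) - 14450))/4 = -6 + (-(2520 - 14450))/4 = -6 + (-1*(-11930))/4 = -6 + (1/4)*11930 = -6 + 5965/2 = 5953/2 ≈ 2976.5)
D + (W(153) - 1*(-3953)) = 5953/2 + (-54 - 1*(-3953)) = 5953/2 + (-54 + 3953) = 5953/2 + 3899 = 13751/2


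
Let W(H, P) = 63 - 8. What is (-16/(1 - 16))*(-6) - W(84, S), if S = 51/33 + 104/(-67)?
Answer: -307/5 ≈ -61.400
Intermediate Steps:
S = -5/737 (S = 51*(1/33) + 104*(-1/67) = 17/11 - 104/67 = -5/737 ≈ -0.0067843)
W(H, P) = 55
(-16/(1 - 16))*(-6) - W(84, S) = (-16/(1 - 16))*(-6) - 1*55 = (-16/(-15))*(-6) - 55 = -1/15*(-16)*(-6) - 55 = (16/15)*(-6) - 55 = -32/5 - 55 = -307/5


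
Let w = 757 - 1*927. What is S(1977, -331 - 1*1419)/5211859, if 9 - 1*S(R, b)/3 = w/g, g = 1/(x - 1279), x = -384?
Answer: -848103/5211859 ≈ -0.16273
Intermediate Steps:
w = -170 (w = 757 - 927 = -170)
g = -1/1663 (g = 1/(-384 - 1279) = 1/(-1663) = -1/1663 ≈ -0.00060132)
S(R, b) = -848103 (S(R, b) = 27 - (-510)/(-1/1663) = 27 - (-510)*(-1663) = 27 - 3*282710 = 27 - 848130 = -848103)
S(1977, -331 - 1*1419)/5211859 = -848103/5211859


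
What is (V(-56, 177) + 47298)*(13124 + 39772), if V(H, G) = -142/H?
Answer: 17514063960/7 ≈ 2.5020e+9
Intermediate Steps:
(V(-56, 177) + 47298)*(13124 + 39772) = (-142/(-56) + 47298)*(13124 + 39772) = (-142*(-1/56) + 47298)*52896 = (71/28 + 47298)*52896 = (1324415/28)*52896 = 17514063960/7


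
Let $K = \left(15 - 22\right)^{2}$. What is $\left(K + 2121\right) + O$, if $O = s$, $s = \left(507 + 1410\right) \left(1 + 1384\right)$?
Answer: $2657215$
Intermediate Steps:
$s = 2655045$ ($s = 1917 \cdot 1385 = 2655045$)
$O = 2655045$
$K = 49$ ($K = \left(-7\right)^{2} = 49$)
$\left(K + 2121\right) + O = \left(49 + 2121\right) + 2655045 = 2170 + 2655045 = 2657215$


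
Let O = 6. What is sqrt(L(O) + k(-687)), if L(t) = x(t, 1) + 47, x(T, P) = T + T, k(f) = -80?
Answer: I*sqrt(21) ≈ 4.5826*I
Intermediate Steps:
x(T, P) = 2*T
L(t) = 47 + 2*t (L(t) = 2*t + 47 = 47 + 2*t)
sqrt(L(O) + k(-687)) = sqrt((47 + 2*6) - 80) = sqrt((47 + 12) - 80) = sqrt(59 - 80) = sqrt(-21) = I*sqrt(21)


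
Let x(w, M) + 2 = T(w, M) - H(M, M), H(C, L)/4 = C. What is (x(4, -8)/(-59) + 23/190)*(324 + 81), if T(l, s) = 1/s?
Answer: -1399437/8968 ≈ -156.05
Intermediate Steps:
T(l, s) = 1/s
H(C, L) = 4*C
x(w, M) = -2 + 1/M - 4*M (x(w, M) = -2 + (1/M - 4*M) = -2 + 1/M - 4*M)
(x(4, -8)/(-59) + 23/190)*(324 + 81) = ((-2 + 1/(-8) - 4*(-8))/(-59) + 23/190)*(324 + 81) = ((-2 - 1/8 + 32)*(-1/59) + 23*(1/190))*405 = ((239/8)*(-1/59) + 23/190)*405 = (-239/472 + 23/190)*405 = -17277/44840*405 = -1399437/8968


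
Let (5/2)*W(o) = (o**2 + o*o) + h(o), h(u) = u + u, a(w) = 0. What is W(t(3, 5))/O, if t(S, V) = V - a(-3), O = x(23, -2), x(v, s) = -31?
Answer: -24/31 ≈ -0.77419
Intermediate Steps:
O = -31
h(u) = 2*u
t(S, V) = V (t(S, V) = V - 1*0 = V + 0 = V)
W(o) = 4*o/5 + 4*o**2/5 (W(o) = 2*((o**2 + o*o) + 2*o)/5 = 2*((o**2 + o**2) + 2*o)/5 = 2*(2*o**2 + 2*o)/5 = 2*(2*o + 2*o**2)/5 = 4*o/5 + 4*o**2/5)
W(t(3, 5))/O = ((4/5)*5*(1 + 5))/(-31) = ((4/5)*5*6)*(-1/31) = 24*(-1/31) = -24/31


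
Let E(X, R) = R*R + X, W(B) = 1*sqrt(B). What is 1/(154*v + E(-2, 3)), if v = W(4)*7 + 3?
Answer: 1/2625 ≈ 0.00038095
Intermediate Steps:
W(B) = sqrt(B)
E(X, R) = X + R**2 (E(X, R) = R**2 + X = X + R**2)
v = 17 (v = sqrt(4)*7 + 3 = 2*7 + 3 = 14 + 3 = 17)
1/(154*v + E(-2, 3)) = 1/(154*17 + (-2 + 3**2)) = 1/(2618 + (-2 + 9)) = 1/(2618 + 7) = 1/2625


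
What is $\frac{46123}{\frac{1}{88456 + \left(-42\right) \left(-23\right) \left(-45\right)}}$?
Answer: $2074889278$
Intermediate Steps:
$\frac{46123}{\frac{1}{88456 + \left(-42\right) \left(-23\right) \left(-45\right)}} = \frac{46123}{\frac{1}{88456 + 966 \left(-45\right)}} = \frac{46123}{\frac{1}{88456 - 43470}} = \frac{46123}{\frac{1}{44986}} = 46123 \frac{1}{\frac{1}{44986}} = 46123 \cdot 44986 = 2074889278$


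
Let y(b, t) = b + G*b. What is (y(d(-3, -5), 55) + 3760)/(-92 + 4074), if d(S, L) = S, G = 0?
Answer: 3757/3982 ≈ 0.94350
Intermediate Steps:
y(b, t) = b (y(b, t) = b + 0*b = b + 0 = b)
(y(d(-3, -5), 55) + 3760)/(-92 + 4074) = (-3 + 3760)/(-92 + 4074) = 3757/3982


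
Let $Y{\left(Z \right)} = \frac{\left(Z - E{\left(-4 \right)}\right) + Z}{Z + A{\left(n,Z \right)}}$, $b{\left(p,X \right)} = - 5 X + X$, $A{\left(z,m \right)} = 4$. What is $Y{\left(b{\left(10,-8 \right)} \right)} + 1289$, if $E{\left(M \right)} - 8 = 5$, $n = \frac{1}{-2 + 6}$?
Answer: $\frac{15485}{12} \approx 1290.4$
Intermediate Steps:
$n = \frac{1}{4} \approx 0.25$
$E{\left(M \right)} = 13$ ($E{\left(M \right)} = 8 + 5 = 13$)
$b{\left(p,X \right)} = - 4 X$
$Y{\left(Z \right)} = \frac{-13 + 2 Z}{4 + Z}$ ($Y{\left(Z \right)} = \frac{\left(Z - 13\right) + Z}{Z + 4} = \frac{\left(Z - 13\right) + Z}{4 + Z} = \frac{\left(-13 + Z\right) + Z}{4 + Z} = \frac{-13 + 2 Z}{4 + Z}$)
$Y{\left(b{\left(10,-8 \right)} \right)} + 1289 = \frac{-13 + 2 \left(\left(-4\right) \left(-8\right)\right)}{4 - -32} + 1289 = \frac{-13 + 2 \cdot 32}{4 + 32} + 1289 = \frac{-13 + 64}{36} + 1289 = \frac{1}{36} \cdot 51 + 1289 = \frac{17}{12} + 1289 = \frac{15485}{12}$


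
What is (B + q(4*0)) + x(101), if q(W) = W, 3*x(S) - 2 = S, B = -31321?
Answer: -93860/3 ≈ -31287.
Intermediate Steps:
x(S) = ⅔ + S/3
(B + q(4*0)) + x(101) = (-31321 + 4*0) + (⅔ + (⅓)*101) = (-31321 + 0) + (⅔ + 101/3) = -31321 + 103/3 = -93860/3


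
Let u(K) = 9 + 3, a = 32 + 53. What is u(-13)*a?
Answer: 1020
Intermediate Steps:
a = 85
u(K) = 12
u(-13)*a = 12*85 = 1020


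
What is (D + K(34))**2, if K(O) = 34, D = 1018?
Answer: 1106704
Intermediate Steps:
(D + K(34))**2 = (1018 + 34)**2 = 1052**2 = 1106704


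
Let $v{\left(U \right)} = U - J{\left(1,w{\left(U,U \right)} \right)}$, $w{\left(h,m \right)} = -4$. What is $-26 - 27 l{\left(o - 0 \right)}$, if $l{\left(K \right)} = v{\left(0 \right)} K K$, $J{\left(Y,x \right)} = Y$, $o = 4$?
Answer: $406$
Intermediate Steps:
$v{\left(U \right)} = -1 + U$ ($v{\left(U \right)} = U - 1 = -1 + U$)
$l{\left(K \right)} = - K^{2}$ ($l{\left(K \right)} = \left(-1 + 0\right) K K = - K K = - K^{2}$)
$-26 - 27 l{\left(o - 0 \right)} = -26 - 27 \left(- \left(4 - 0\right)^{2}\right) = -26 - 27 \left(- \left(4 + 0\right)^{2}\right) = -26 - 27 \left(- 4^{2}\right) = -26 - 27 \left(\left(-1\right) 16\right) = -26 - -432 = -26 + 432 = 406$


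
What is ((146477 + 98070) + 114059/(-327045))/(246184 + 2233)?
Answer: 79977759556/81243537765 ≈ 0.98442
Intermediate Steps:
((146477 + 98070) + 114059/(-327045))/(246184 + 2233) = (244547 + 114059*(-1/327045))/248417 = (244547 - 114059/327045)*(1/248417) = (79977759556/327045)*(1/248417) = 79977759556/81243537765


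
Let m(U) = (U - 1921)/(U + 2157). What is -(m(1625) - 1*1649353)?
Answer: 3118926671/1891 ≈ 1.6494e+6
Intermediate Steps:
m(U) = (-1921 + U)/(2157 + U)
-(m(1625) - 1*1649353) = -((-1921 + 1625)/(2157 + 1625) - 1*1649353) = -(-296/3782 - 1649353) = -((1/3782)*(-296) - 1649353) = -(-148/1891 - 1649353) = -1*(-3118926671/1891) = 3118926671/1891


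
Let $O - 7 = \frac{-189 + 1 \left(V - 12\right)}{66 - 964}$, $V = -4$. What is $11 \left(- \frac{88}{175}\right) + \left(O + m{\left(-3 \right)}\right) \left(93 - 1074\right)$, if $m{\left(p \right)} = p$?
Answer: $- \frac{652719239}{157150} \approx -4153.5$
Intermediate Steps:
$O = \frac{6491}{898}$ ($O = 7 + \frac{-189 + 1 \left(-4 - 12\right)}{66 - 964} = 7 + \frac{-189 + 1 \left(-16\right)}{-898} = 7 + \left(-189 - 16\right) \left(- \frac{1}{898}\right) = 7 - - \frac{205}{898} = 7 + \frac{205}{898} = \frac{6491}{898} \approx 7.2283$)
$11 \left(- \frac{88}{175}\right) + \left(O + m{\left(-3 \right)}\right) \left(93 - 1074\right) = 11 \left(- \frac{88}{175}\right) + \left(\frac{6491}{898} - 3\right) \left(93 - 1074\right) = 11 \left(\left(-88\right) \frac{1}{175}\right) + \frac{3797}{898} \left(-981\right) = 11 \left(- \frac{88}{175}\right) - \frac{3724857}{898} = - \frac{968}{175} - \frac{3724857}{898} = - \frac{652719239}{157150}$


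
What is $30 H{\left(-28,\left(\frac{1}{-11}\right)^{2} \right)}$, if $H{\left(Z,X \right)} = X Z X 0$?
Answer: $0$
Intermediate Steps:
$H{\left(Z,X \right)} = 0$ ($H{\left(Z,X \right)} = X X Z 0 = Z X^{2} \cdot 0 = 0$)
$30 H{\left(-28,\left(\frac{1}{-11}\right)^{2} \right)} = 30 \cdot 0 = 0$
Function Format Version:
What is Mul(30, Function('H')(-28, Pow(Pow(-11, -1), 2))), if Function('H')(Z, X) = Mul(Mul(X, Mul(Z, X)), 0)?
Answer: 0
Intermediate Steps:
Function('H')(Z, X) = 0 (Function('H')(Z, X) = Mul(Mul(X, Mul(X, Z)), 0) = Mul(Mul(Z, Pow(X, 2)), 0) = 0)
Mul(30, Function('H')(-28, Pow(Pow(-11, -1), 2))) = Mul(30, 0) = 0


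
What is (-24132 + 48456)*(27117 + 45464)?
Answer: 1765460244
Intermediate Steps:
(-24132 + 48456)*(27117 + 45464) = 24324*72581 = 1765460244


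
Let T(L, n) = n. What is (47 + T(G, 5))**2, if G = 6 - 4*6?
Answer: 2704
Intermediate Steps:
G = -18 (G = 6 - 24 = -18)
(47 + T(G, 5))**2 = (47 + 5)**2 = 52**2 = 2704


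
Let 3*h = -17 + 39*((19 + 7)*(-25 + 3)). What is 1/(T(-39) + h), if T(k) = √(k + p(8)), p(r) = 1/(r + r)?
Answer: -1071600/7974495607 - 36*I*√623/7974495607 ≈ -0.00013438 - 1.1268e-7*I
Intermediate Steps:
p(r) = 1/(2*r)
T(k) = √(1/16 + k) (T(k) = √(k + (½)/8) = √(k + (½)*(⅛)) = √(k + 1/16) = √(1/16 + k))
h = -22325/3 (h = (-17 + 39*((19 + 7)*(-25 + 3)))/3 = (-17 + 39*(26*(-22)))/3 = (-17 + 39*(-572))/3 = (-17 - 22308)/3 = (⅓)*(-22325) = -22325/3 ≈ -7441.7)
1/(T(-39) + h) = 1/(√(1 + 16*(-39))/4 - 22325/3) = 1/(√(1 - 624)/4 - 22325/3) = 1/(√(-623)/4 - 22325/3) = 1/((I*√623)/4 - 22325/3) = 1/(I*√623/4 - 22325/3) = 1/(-22325/3 + I*√623/4)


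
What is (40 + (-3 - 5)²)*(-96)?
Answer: -9984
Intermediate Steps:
(40 + (-3 - 5)²)*(-96) = (40 + (-8)²)*(-96) = (40 + 64)*(-96) = 104*(-96) = -9984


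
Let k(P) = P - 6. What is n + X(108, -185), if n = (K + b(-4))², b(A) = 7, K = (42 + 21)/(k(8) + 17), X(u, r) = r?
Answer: -28369/361 ≈ -78.584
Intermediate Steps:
k(P) = -6 + P
K = 63/19 (K = (42 + 21)/((-6 + 8) + 17) = 63/(2 + 17) = 63/19 ≈ 3.3158)
n = 38416/361 (n = (63/19 + 7)² = (196/19)² = 38416/361 ≈ 106.42)
n + X(108, -185) = 38416/361 - 185 = -28369/361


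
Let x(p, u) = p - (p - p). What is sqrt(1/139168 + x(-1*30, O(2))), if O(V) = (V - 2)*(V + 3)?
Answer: I*sqrt(36314489222)/34792 ≈ 5.4772*I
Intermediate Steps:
O(V) = (-2 + V)*(3 + V)
x(p, u) = p (x(p, u) = p - 1*0 = p + 0 = p)
sqrt(1/139168 + x(-1*30, O(2))) = sqrt(1/139168 - 1*30) = sqrt(1/139168 - 30) = sqrt(-4175039/139168) = I*sqrt(36314489222)/34792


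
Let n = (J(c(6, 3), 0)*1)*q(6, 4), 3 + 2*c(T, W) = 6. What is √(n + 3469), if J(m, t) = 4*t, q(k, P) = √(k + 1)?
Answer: √3469 ≈ 58.898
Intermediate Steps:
q(k, P) = √(1 + k)
c(T, W) = 3/2 (c(T, W) = -3/2 + (½)*6 = -3/2 + 3 = 3/2)
n = 0 (n = ((4*0)*1)*√(1 + 6) = (0*1)*√7 = 0*√7 = 0)
√(n + 3469) = √(0 + 3469) = √3469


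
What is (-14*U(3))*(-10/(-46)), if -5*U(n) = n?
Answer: 42/23 ≈ 1.8261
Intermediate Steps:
U(n) = -n/5
(-14*U(3))*(-10/(-46)) = (-(-14)*3/5)*(-10/(-46)) = (-14*(-⅗))*(-10*(-1/46)) = (42/5)*(5/23) = 42/23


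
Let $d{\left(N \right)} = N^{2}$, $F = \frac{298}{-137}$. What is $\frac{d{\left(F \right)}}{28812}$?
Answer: $\frac{22201}{135193107} \approx 0.00016422$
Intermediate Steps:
$F = - \frac{298}{137}$ ($F = 298 \left(- \frac{1}{137}\right) = - \frac{298}{137} \approx -2.1752$)
$\frac{d{\left(F \right)}}{28812} = \frac{\left(- \frac{298}{137}\right)^{2}}{28812} = \frac{88804}{18769} \cdot \frac{1}{28812} = \frac{22201}{135193107}$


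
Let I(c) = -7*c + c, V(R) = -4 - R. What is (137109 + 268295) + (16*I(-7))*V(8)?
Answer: 397340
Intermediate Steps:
I(c) = -6*c
(137109 + 268295) + (16*I(-7))*V(8) = (137109 + 268295) + (16*(-6*(-7)))*(-4 - 1*8) = 405404 + (16*42)*(-4 - 8) = 405404 + 672*(-12) = 405404 - 8064 = 397340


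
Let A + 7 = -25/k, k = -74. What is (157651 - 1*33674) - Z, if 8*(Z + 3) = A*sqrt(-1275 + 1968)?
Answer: 123980 + 1479*sqrt(77)/592 ≈ 1.2400e+5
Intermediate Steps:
A = -493/74 (A = -7 - 25/(-74) = -7 - 25*(-1/74) = -7 + 25/74 = -493/74 ≈ -6.6622)
Z = -3 - 1479*sqrt(77)/592 (Z = -3 + (-493*sqrt(-1275 + 1968)/74)/8 = -3 + (-1479*sqrt(77)/74)/8 = -3 - 1479*sqrt(77)/592 ≈ -24.923)
(157651 - 1*33674) - Z = (157651 - 1*33674) - (-3 - 1479*sqrt(77)/592) = (157651 - 33674) + (3 + 1479*sqrt(77)/592) = 123977 + (3 + 1479*sqrt(77)/592) = 123980 + 1479*sqrt(77)/592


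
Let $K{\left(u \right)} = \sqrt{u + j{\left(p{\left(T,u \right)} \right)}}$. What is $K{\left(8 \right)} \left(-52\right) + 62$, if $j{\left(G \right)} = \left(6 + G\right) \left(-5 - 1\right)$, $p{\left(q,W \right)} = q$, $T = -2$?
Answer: $62 - 208 i \approx 62.0 - 208.0 i$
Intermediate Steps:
$j{\left(G \right)} = -36 - 6 G$ ($j{\left(G \right)} = \left(6 + G\right) \left(-6\right) = -36 - 6 G$)
$K{\left(u \right)} = \sqrt{-24 + u}$ ($K{\left(u \right)} = \sqrt{u - 24} = \sqrt{-24 + u}$)
$K{\left(8 \right)} \left(-52\right) + 62 = \sqrt{-24 + 8} \left(-52\right) + 62 = \sqrt{-16} \left(-52\right) + 62 = 4 i \left(-52\right) + 62 = - 208 i + 62 = 62 - 208 i$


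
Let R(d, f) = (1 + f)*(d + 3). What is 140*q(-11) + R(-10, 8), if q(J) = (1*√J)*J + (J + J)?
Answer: -3143 - 1540*I*√11 ≈ -3143.0 - 5107.6*I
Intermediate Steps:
R(d, f) = (1 + f)*(3 + d)
q(J) = J^(3/2) + 2*J (q(J) = √J*J + 2*J = J^(3/2) + 2*J)
140*q(-11) + R(-10, 8) = 140*((-11)^(3/2) + 2*(-11)) + (3 - 10 + 3*8 - 10*8) = 140*(-11*I*√11 - 22) + (3 - 10 + 24 - 80) = 140*(-22 - 11*I*√11) - 63 = (-3080 - 1540*I*√11) - 63 = -3143 - 1540*I*√11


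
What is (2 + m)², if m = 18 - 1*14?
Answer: 36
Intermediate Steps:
m = 4 (m = 18 - 14 = 4)
(2 + m)² = (2 + 4)² = 6² = 36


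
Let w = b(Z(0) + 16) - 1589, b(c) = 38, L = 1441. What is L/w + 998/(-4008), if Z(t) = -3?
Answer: -36987/31396 ≈ -1.1781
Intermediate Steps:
w = -1551 (w = 38 - 1589 = -1551)
L/w + 998/(-4008) = 1441/(-1551) + 998/(-4008) = 1441*(-1/1551) + 998*(-1/4008) = -131/141 - 499/2004 = -36987/31396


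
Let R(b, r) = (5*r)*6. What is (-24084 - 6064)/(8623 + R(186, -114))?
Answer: -30148/5203 ≈ -5.7943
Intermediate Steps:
R(b, r) = 30*r
(-24084 - 6064)/(8623 + R(186, -114)) = (-24084 - 6064)/(8623 + 30*(-114)) = -30148/(8623 - 3420) = -30148/5203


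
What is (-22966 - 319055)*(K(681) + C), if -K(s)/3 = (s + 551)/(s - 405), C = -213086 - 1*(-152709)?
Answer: 475059986559/23 ≈ 2.0655e+10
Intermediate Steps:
C = -60377 (C = -213086 + 152709 = -60377)
K(s) = -3*(551 + s)/(-405 + s) (K(s) = -3*(s + 551)/(s - 405) = -3*(551 + s)/(-405 + s))
(-22966 - 319055)*(K(681) + C) = (-22966 - 319055)*(3*(-551 - 1*681)/(-405 + 681) - 60377) = -342021*(3*(-551 - 681)/276 - 60377) = -342021*(3*(1/276)*(-1232) - 60377) = -342021*(-308/23 - 60377) = -342021*(-1388979/23) = 475059986559/23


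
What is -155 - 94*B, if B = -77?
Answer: 7083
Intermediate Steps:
-155 - 94*B = -155 - 94*(-77) = -155 + 7238 = 7083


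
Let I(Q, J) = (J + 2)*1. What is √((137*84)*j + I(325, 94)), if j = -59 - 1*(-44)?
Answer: 2*I*√43131 ≈ 415.36*I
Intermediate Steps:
j = -15 (j = -59 + 44 = -15)
I(Q, J) = 2 + J (I(Q, J) = (2 + J)*1 = 2 + J)
√((137*84)*j + I(325, 94)) = √((137*84)*(-15) + (2 + 94)) = √(11508*(-15) + 96) = √(-172620 + 96) = √(-172524) = 2*I*√43131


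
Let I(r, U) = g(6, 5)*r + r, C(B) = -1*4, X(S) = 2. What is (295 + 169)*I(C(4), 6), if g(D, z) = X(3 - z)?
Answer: -5568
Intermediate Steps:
g(D, z) = 2
C(B) = -4
I(r, U) = 3*r (I(r, U) = 2*r + r = 3*r)
(295 + 169)*I(C(4), 6) = (295 + 169)*(3*(-4)) = 464*(-12) = -5568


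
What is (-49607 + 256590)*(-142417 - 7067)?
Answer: -30940646772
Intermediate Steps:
(-49607 + 256590)*(-142417 - 7067) = 206983*(-149484) = -30940646772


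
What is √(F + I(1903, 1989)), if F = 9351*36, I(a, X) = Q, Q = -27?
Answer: 3*√37401 ≈ 580.18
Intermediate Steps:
I(a, X) = -27
F = 336636
√(F + I(1903, 1989)) = √(336636 - 27) = √336609 = 3*√37401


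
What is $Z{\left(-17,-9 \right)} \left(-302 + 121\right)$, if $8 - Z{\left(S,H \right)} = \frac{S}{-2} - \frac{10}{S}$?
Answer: $\frac{6697}{34} \approx 196.97$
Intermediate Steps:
$Z{\left(S,H \right)} = 8 + \frac{S}{2} + \frac{10}{S}$ ($Z{\left(S,H \right)} = 8 - \left(\frac{S}{-2} - \frac{10}{S}\right) = 8 - \left(S \left(- \frac{1}{2}\right) - \frac{10}{S}\right) = 8 - \left(- \frac{S}{2} - \frac{10}{S}\right) = 8 - \left(- \frac{10}{S} - \frac{S}{2}\right) = 8 + \left(\frac{S}{2} + \frac{10}{S}\right) = 8 + \frac{S}{2} + \frac{10}{S}$)
$Z{\left(-17,-9 \right)} \left(-302 + 121\right) = \left(8 + \frac{1}{2} \left(-17\right) + \frac{10}{-17}\right) \left(-302 + 121\right) = \left(8 - \frac{17}{2} + 10 \left(- \frac{1}{17}\right)\right) \left(-181\right) = \left(8 - \frac{17}{2} - \frac{10}{17}\right) \left(-181\right) = \left(- \frac{37}{34}\right) \left(-181\right) = \frac{6697}{34}$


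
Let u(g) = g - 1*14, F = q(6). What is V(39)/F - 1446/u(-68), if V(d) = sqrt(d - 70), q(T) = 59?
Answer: 723/41 + I*sqrt(31)/59 ≈ 17.634 + 0.094369*I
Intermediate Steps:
F = 59
V(d) = sqrt(-70 + d)
u(g) = -14 + g (u(g) = g - 14 = -14 + g)
V(39)/F - 1446/u(-68) = sqrt(-70 + 39)/59 - 1446/(-14 - 68) = sqrt(-31)*(1/59) - 1446/(-82) = (I*sqrt(31))*(1/59) - 1446*(-1/82) = I*sqrt(31)/59 + 723/41 = 723/41 + I*sqrt(31)/59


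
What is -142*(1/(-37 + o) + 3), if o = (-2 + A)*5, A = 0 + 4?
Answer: -11360/27 ≈ -420.74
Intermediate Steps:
A = 4
o = 10 (o = (-2 + 4)*5 = 2*5 = 10)
-142*(1/(-37 + o) + 3) = -142*(1/(-37 + 10) + 3) = -142*(1/(-27) + 3) = -142*(-1/27 + 3) = -142*80/27 = -11360/27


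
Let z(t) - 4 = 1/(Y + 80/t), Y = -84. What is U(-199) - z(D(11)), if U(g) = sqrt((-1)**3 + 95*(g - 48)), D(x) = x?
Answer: -3365/844 + I*sqrt(23466) ≈ -3.987 + 153.19*I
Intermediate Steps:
U(g) = sqrt(-4561 + 95*g) (U(g) = sqrt(-1 + 95*(-48 + g)) = sqrt(-1 + (-4560 + 95*g)) = sqrt(-4561 + 95*g))
z(t) = 4 + 1/(-84 + 80/t)
U(-199) - z(D(11)) = sqrt(-4561 + 95*(-199)) - 5*(-64 + 67*11)/(4*(-20 + 21*11)) = sqrt(-4561 - 18905) - 5*(-64 + 737)/(4*(-20 + 231)) = sqrt(-23466) - 5*673/(4*211) = I*sqrt(23466) - 5*673/(4*211) = I*sqrt(23466) - 1*3365/844 = I*sqrt(23466) - 3365/844 = -3365/844 + I*sqrt(23466)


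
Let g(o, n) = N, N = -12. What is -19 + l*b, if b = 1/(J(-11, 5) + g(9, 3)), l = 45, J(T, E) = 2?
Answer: -47/2 ≈ -23.500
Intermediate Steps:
g(o, n) = -12
b = -1/10 (b = 1/(2 - 12) = 1/(-10) = -1/10 ≈ -0.10000)
-19 + l*b = -19 + 45*(-1/10) = -19 - 9/2 = -47/2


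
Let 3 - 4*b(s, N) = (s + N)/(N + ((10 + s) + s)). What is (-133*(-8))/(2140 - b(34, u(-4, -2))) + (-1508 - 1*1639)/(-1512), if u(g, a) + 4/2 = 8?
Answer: 233558147/90572328 ≈ 2.5787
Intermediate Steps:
u(g, a) = 6 (u(g, a) = -2 + 8 = 6)
b(s, N) = ¾ - (N + s)/(4*(10 + N + 2*s)) (b(s, N) = ¾ - (s + N)/(4*(N + ((10 + s) + s))) = ¾ - (N + s)/(4*(N + (10 + 2*s))) = ¾ - (N + s)/(4*(10 + N + 2*s)))
(-133*(-8))/(2140 - b(34, u(-4, -2))) + (-1508 - 1*1639)/(-1512) = (-133*(-8))/(2140 - (30 + 2*6 + 5*34)/(4*(10 + 6 + 2*34))) + (-1508 - 1*1639)/(-1512) = 1064/(2140 - (30 + 12 + 170)/(4*(10 + 6 + 68))) + (-1508 - 1639)*(-1/1512) = 1064/(2140 - 212/(4*84)) - 3147*(-1/1512) = 1064/(2140 - 212/(4*84)) + 1049/504 = 1064/(2140 - 1*53/84) + 1049/504 = 1064/(2140 - 53/84) + 1049/504 = 1064/(179707/84) + 1049/504 = 1064*(84/179707) + 1049/504 = 89376/179707 + 1049/504 = 233558147/90572328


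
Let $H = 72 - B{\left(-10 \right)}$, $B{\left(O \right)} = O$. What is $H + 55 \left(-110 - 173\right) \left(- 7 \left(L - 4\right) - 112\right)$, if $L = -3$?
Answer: $980677$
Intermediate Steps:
$H = 82$ ($H = 72 - -10 = 72 + 10 = 82$)
$H + 55 \left(-110 - 173\right) \left(- 7 \left(L - 4\right) - 112\right) = 82 + 55 \left(-110 - 173\right) \left(- 7 \left(-3 - 4\right) - 112\right) = 82 + 55 \left(- 283 \left(- 7 \left(-3 - 4\right) - 112\right)\right) = 82 + 55 \left(- 283 \left(\left(-7\right) \left(-7\right) - 112\right)\right) = 82 + 55 \left(- 283 \left(49 - 112\right)\right) = 82 + 55 \left(\left(-283\right) \left(-63\right)\right) = 82 + 55 \cdot 17829 = 82 + 980595 = 980677$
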